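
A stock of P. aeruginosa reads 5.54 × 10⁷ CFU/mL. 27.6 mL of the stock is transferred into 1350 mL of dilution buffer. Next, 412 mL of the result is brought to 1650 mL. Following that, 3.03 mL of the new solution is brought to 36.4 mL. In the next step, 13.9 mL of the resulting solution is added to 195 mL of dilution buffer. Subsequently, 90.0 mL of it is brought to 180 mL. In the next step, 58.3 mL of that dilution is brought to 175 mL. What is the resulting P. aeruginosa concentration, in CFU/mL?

Overall dilution factor = 49.91 × 4.005 × 12.01 × 15.03 × 2 × 3.002 = 2.17 × 10⁵.
5.54 × 10⁷ CFU/mL / 2.17 × 10⁵ = 256 CFU/mL.

256 CFU/mL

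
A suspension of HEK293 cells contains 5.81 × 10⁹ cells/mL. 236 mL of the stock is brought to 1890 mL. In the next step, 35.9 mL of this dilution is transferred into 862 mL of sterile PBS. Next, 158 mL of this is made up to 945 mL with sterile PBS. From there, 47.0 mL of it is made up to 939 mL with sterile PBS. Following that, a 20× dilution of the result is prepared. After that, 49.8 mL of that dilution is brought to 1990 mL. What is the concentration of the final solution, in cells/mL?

304 cells/mL

Overall dilution factor = 8.008 × 25.01 × 5.981 × 19.98 × 20 × 39.96 = 1.91 × 10⁷.
5.81 × 10⁹ cells/mL / 1.91 × 10⁷ = 304 cells/mL.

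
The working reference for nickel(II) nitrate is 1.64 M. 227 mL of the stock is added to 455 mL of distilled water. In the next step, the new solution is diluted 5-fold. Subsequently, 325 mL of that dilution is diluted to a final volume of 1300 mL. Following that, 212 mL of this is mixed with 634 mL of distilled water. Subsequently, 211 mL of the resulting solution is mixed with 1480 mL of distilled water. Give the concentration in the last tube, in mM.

0.853 mM

Overall dilution factor = 3.004 × 5 × 4 × 3.991 × 8.014 = 1922.
1.64 M / 1922 = 8.53 × 10⁻⁴ M = 0.853 mM.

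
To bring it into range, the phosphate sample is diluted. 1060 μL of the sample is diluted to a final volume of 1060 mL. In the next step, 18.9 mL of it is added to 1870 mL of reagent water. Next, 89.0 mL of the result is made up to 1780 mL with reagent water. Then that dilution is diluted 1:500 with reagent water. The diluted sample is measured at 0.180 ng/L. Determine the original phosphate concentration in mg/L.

180 mg/L

Overall dilution factor = 1000 × 99.94 × 20 × 500 = 9.99 × 10⁸.
Original = 0.180 ng/L × 9.99 × 10⁸ = 1.80 × 10⁸ ng/L = 180 mg/L.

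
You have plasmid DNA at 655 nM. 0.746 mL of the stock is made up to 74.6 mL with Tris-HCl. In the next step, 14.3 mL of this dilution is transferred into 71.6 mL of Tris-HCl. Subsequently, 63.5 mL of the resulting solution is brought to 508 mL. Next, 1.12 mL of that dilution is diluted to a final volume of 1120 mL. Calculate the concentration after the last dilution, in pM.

0.136 pM

Overall dilution factor = 100 × 6.007 × 8 × 1000 = 4.81 × 10⁶.
655 nM / 4.81 × 10⁶ = 1.36 × 10⁻⁴ nM = 0.136 pM.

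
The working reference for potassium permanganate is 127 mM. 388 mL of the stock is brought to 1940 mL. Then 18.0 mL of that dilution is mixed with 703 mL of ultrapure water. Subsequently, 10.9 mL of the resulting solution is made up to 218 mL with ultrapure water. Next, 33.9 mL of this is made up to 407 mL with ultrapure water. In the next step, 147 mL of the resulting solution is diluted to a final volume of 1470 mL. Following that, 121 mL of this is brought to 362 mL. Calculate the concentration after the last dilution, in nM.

88.3 nM

Overall dilution factor = 5 × 40.06 × 20 × 12.01 × 10 × 2.992 = 1.44 × 10⁶.
127 mM / 1.44 × 10⁶ = 8.83 × 10⁻⁵ mM = 88.3 nM.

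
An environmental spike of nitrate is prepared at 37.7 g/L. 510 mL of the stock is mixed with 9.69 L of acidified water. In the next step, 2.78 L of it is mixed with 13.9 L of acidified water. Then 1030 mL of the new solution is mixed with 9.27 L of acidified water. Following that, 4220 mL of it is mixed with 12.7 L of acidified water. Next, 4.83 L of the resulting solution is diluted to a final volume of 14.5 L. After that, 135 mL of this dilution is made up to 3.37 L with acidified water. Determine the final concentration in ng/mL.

105 ng/mL

Overall dilution factor = 20 × 6 × 10 × 4.009 × 3.002 × 24.96 = 3.61 × 10⁵.
37.7 g/L / 3.61 × 10⁵ = 1.05 × 10⁻⁴ g/L = 105 ng/mL.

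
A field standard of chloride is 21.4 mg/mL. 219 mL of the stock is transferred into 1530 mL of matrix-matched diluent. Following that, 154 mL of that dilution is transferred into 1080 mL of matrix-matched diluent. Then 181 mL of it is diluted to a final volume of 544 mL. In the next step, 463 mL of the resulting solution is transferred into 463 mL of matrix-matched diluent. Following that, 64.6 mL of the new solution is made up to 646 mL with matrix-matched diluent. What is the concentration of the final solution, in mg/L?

5.56 mg/L

Overall dilution factor = 7.986 × 8.013 × 3.006 × 2 × 10 = 3847.
21.4 mg/mL / 3847 = 5.56 × 10⁻³ mg/mL = 5.56 mg/L.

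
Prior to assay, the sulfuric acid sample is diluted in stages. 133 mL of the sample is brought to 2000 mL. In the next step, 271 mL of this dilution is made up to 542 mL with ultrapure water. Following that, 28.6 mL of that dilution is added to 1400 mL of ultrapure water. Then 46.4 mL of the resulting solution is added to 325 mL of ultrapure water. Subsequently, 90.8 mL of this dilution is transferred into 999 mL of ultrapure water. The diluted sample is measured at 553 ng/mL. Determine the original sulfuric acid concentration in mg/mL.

79.8 mg/mL

Overall dilution factor = 15.04 × 2 × 49.95 × 8.004 × 12.00 = 1.44 × 10⁵.
Original = 553 ng/mL × 1.44 × 10⁵ = 7.98 × 10⁷ ng/mL = 79.8 mg/mL.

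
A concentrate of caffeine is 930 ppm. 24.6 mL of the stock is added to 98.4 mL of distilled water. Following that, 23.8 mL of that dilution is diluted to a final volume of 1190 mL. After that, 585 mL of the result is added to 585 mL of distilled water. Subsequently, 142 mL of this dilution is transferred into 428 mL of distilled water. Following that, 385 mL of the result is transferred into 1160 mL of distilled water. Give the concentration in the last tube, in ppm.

0.115 ppm

Overall dilution factor = 5 × 50 × 2 × 4.014 × 4.013 = 8054.
930 ppm / 8054 = 0.115 ppm.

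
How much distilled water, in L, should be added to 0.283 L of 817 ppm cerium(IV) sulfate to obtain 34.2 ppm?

V₂ = C₁V₁/C₂ = 817 × 0.283 / 34.2 = 6.76 L.
Diluent to add = V₂ − V₁ = 6.76 − 0.283 = 6.48 L.

6.48 L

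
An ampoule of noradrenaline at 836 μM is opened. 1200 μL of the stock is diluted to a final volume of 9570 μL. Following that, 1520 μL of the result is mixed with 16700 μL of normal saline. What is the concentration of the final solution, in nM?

8750 nM

Overall dilution factor = 7.975 × 11.99 = 95.6.
836 μM / 95.6 = 8.75 μM = 8750 nM.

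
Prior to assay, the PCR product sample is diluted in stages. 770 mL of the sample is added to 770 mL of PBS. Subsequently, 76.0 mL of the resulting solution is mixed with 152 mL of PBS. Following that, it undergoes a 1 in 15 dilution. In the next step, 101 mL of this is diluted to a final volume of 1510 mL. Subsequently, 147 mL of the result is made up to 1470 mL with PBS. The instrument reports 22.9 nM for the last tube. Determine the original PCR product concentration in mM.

0.308 mM

Overall dilution factor = 2 × 3 × 15 × 14.95 × 10 = 1.35 × 10⁴.
Original = 22.9 nM × 1.35 × 10⁴ = 3.08 × 10⁵ nM = 0.308 mM.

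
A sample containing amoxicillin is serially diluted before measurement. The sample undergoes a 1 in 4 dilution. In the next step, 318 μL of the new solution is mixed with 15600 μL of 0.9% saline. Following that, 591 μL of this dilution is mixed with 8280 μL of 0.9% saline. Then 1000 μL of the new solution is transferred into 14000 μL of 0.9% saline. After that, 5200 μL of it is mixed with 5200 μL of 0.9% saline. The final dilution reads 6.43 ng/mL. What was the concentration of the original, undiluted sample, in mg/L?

Overall dilution factor = 4 × 50.06 × 15.01 × 15 × 2 = 9.02 × 10⁴.
Original = 6.43 ng/mL × 9.02 × 10⁴ = 5.80 × 10⁵ ng/mL = 580 mg/L.

580 mg/L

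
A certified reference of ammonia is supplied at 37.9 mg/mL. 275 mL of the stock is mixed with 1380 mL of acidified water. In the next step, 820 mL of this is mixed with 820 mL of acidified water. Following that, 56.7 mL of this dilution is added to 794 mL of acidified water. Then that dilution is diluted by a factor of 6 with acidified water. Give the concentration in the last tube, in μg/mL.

Overall dilution factor = 6.018 × 2 × 15.00 × 6 = 1084.
37.9 mg/mL / 1084 = 0.0350 mg/mL = 35.0 μg/mL.

35.0 μg/mL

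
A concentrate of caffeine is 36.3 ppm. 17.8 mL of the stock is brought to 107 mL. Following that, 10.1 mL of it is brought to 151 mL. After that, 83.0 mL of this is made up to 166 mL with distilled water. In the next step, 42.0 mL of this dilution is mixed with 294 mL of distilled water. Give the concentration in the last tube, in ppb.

Overall dilution factor = 6.011 × 14.95 × 2 × 8 = 1438.
36.3 ppm / 1438 = 0.0252 ppm = 25.2 ppb.

25.2 ppb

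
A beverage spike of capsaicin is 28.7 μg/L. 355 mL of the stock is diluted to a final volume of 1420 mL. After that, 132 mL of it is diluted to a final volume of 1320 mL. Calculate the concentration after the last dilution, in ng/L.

Overall dilution factor = 4 × 10 = 40.0.
28.7 μg/L / 40.0 = 0.718 μg/L = 718 ng/L.

718 ng/L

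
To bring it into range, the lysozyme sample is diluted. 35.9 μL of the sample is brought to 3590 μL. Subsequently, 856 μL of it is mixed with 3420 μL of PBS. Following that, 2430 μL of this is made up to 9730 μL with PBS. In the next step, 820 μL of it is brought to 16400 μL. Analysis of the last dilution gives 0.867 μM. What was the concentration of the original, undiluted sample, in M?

Overall dilution factor = 100 × 4.995 × 4.004 × 20 = 4.00 × 10⁴.
Original = 0.867 μM × 4.00 × 10⁴ = 3.47 × 10⁴ μM = 0.0347 M.

0.0347 M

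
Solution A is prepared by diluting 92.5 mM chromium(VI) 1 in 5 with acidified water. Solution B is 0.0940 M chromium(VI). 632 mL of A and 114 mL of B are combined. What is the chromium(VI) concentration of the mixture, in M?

0.0300 M

C_A = 92.5 mM / 5 = 18.5 mM.
C_B = 0.0940 M = 94.0 mM.
C_mix = (C_A·V_A + C_B·V_B)/(V_A + V_B) = (18.5×632 + 94.0×114) / 746.0 = 30.0 mM = 0.0300 M.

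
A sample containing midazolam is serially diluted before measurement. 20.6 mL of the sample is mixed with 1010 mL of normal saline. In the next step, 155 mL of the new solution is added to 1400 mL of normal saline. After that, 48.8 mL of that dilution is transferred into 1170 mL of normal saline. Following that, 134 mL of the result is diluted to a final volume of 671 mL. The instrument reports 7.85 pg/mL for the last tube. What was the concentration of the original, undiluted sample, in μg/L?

493 μg/L

Overall dilution factor = 50.03 × 10.03 × 24.98 × 5.007 = 6.28 × 10⁴.
Original = 7.85 pg/mL × 6.28 × 10⁴ = 4.93 × 10⁵ pg/mL = 493 μg/L.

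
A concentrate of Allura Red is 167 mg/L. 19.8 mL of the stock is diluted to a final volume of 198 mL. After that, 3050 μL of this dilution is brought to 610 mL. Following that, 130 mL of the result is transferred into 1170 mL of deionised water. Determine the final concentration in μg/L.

Overall dilution factor = 10 × 200 × 10 = 2.00 × 10⁴.
167 mg/L / 2.00 × 10⁴ = 8.35 × 10⁻³ mg/L = 8.35 μg/L.

8.35 μg/L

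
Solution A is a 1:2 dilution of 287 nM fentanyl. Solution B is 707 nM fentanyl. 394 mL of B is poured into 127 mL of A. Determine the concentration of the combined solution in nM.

C_A = 287 nM / 2 = 144 nM.
C_mix = (C_A·V_A + C_B·V_B)/(V_A + V_B) = (144×127 + 707×394) / 521.0 = 570 nM.

570 nM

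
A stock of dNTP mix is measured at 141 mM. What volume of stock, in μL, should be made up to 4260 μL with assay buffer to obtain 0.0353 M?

0.0353 M = 35.3 mM.
V₁ = C₂V₂/C₁ = 35.3 × 4260 / 141 = 1067 μL.

1070 μL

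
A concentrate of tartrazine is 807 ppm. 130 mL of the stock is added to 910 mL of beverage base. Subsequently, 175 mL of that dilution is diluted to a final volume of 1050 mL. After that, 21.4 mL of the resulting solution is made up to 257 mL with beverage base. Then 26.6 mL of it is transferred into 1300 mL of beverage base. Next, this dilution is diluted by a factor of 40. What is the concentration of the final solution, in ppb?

0.702 ppb

Overall dilution factor = 8 × 6 × 12.01 × 49.87 × 40 = 1.15 × 10⁶.
807 ppm / 1.15 × 10⁶ = 7.02 × 10⁻⁴ ppm = 0.702 ppb.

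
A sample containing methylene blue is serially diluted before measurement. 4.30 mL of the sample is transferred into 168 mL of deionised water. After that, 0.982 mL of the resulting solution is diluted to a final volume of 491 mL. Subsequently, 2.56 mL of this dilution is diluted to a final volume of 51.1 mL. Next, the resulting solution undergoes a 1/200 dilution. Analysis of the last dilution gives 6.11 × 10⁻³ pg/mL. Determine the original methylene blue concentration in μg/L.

Overall dilution factor = 40.07 × 500 × 19.96 × 200 = 8.00 × 10⁷.
Original = 6.11 × 10⁻³ pg/mL × 8.00 × 10⁷ = 4.89 × 10⁵ pg/mL = 489 μg/L.

489 μg/L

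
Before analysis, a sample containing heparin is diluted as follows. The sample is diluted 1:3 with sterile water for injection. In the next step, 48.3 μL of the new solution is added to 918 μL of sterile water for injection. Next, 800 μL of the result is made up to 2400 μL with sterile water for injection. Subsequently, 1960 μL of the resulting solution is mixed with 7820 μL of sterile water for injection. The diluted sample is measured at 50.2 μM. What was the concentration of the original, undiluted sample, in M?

0.0451 M

Overall dilution factor = 3 × 20.01 × 3 × 4.990 = 898.
Original = 50.2 μM × 898 = 4.51 × 10⁴ μM = 0.0451 M.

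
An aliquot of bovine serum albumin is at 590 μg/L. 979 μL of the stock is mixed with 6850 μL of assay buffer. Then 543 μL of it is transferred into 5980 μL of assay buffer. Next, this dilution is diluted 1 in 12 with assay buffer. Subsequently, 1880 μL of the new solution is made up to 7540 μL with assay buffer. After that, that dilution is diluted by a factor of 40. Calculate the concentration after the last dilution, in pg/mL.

Overall dilution factor = 7.997 × 12.01 × 12 × 4.011 × 40 = 1.85 × 10⁵.
590 μg/L / 1.85 × 10⁵ = 3.19 × 10⁻³ μg/L = 3.19 pg/mL.

3.19 pg/mL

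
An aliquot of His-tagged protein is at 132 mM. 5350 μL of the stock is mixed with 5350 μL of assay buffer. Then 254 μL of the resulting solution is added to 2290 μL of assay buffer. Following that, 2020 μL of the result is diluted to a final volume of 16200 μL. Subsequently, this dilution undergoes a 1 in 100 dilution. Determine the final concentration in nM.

8220 nM

Overall dilution factor = 2 × 10.02 × 8.020 × 100 = 1.61 × 10⁴.
132 mM / 1.61 × 10⁴ = 8.22 × 10⁻³ mM = 8220 nM.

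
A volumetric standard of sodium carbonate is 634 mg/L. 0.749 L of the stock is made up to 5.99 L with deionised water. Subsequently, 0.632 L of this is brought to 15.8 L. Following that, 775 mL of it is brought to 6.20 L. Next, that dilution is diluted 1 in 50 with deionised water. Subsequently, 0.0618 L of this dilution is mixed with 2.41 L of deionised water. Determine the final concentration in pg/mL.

198 pg/mL

Overall dilution factor = 7.997 × 25 × 8 × 50 × 40.00 = 3.20 × 10⁶.
634 mg/L / 3.20 × 10⁶ = 1.98 × 10⁻⁴ mg/L = 198 pg/mL.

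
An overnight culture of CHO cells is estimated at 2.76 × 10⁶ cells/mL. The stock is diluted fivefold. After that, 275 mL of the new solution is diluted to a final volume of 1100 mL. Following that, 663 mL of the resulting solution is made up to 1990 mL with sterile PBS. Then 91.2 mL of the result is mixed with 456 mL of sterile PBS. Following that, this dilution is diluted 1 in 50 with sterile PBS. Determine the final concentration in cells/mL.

Overall dilution factor = 5 × 4 × 3.002 × 6 × 50 = 1.80 × 10⁴.
2.76 × 10⁶ cells/mL / 1.80 × 10⁴ = 153 cells/mL.

153 cells/mL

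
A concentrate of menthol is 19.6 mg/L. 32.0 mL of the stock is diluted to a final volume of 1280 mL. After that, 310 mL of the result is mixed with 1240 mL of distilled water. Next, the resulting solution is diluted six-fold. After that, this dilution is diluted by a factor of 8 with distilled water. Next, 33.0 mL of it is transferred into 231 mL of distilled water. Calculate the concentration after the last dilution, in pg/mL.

Overall dilution factor = 40 × 5 × 6 × 8 × 8 = 7.68 × 10⁴.
19.6 mg/L / 7.68 × 10⁴ = 2.55 × 10⁻⁴ mg/L = 255 pg/mL.

255 pg/mL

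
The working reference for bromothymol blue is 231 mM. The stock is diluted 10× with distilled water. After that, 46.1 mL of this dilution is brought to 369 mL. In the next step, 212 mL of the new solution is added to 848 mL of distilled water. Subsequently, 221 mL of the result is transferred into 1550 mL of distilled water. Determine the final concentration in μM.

72.0 μM

Overall dilution factor = 10 × 8.004 × 5 × 8.014 = 3207.
231 mM / 3207 = 0.0720 mM = 72.0 μM.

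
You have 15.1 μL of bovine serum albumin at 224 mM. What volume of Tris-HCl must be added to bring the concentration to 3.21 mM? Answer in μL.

V₂ = C₁V₁/C₂ = 224 × 15.1 / 3.21 = 1054 μL.
Diluent to add = V₂ − V₁ = 1054 − 15.1 = 1040 μL.

1040 μL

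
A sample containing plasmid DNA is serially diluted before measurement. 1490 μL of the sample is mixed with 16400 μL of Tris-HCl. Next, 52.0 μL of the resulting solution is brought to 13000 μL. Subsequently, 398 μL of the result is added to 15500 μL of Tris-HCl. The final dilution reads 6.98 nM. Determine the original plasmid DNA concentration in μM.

837 μM

Overall dilution factor = 12.01 × 250 × 39.94 = 1.20 × 10⁵.
Original = 6.98 nM × 1.20 × 10⁵ = 8.37 × 10⁵ nM = 837 μM.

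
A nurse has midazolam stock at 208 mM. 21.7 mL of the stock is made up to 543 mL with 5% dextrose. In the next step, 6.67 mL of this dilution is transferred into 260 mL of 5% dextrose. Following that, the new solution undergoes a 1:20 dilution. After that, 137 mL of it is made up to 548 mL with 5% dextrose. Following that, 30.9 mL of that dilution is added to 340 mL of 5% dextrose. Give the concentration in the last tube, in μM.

Overall dilution factor = 25.02 × 39.98 × 20 × 4 × 12.00 = 9.61 × 10⁵.
208 mM / 9.61 × 10⁵ = 2.17 × 10⁻⁴ mM = 0.217 μM.

0.217 μM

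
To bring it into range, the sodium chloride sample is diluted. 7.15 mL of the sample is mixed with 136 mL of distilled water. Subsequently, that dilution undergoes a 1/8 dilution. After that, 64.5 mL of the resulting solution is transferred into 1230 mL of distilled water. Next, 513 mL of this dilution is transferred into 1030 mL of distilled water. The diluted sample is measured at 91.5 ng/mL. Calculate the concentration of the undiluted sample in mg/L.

Overall dilution factor = 20.02 × 8 × 20.07 × 3.008 = 9669.
Original = 91.5 ng/mL × 9669 = 8.85 × 10⁵ ng/mL = 885 mg/L.

885 mg/L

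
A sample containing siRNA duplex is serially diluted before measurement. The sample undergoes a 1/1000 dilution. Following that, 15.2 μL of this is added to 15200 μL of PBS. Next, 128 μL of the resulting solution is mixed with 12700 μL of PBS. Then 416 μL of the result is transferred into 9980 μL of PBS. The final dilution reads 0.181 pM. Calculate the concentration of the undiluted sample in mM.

Overall dilution factor = 1000 × 1001 × 100.2 × 24.99 = 2.51 × 10⁹.
Original = 0.181 pM × 2.51 × 10⁹ = 4.54 × 10⁸ pM = 0.454 mM.

0.454 mM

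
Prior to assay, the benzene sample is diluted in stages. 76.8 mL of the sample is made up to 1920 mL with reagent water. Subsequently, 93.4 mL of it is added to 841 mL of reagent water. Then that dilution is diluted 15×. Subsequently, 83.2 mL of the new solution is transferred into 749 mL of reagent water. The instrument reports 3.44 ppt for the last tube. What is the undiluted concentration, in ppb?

129 ppb

Overall dilution factor = 25 × 10.00 × 15 × 10.00 = 3.75 × 10⁴.
Original = 3.44 ppt × 3.75 × 10⁴ = 1.29 × 10⁵ ppt = 129 ppb.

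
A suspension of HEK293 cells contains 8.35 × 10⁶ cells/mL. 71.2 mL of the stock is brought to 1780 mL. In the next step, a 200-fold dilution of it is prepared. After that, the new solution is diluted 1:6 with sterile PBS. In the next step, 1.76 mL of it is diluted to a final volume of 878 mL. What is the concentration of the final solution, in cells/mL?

0.558 cells/mL

Overall dilution factor = 25 × 200 × 6 × 498.9 = 1.50 × 10⁷.
8.35 × 10⁶ cells/mL / 1.50 × 10⁷ = 0.558 cells/mL.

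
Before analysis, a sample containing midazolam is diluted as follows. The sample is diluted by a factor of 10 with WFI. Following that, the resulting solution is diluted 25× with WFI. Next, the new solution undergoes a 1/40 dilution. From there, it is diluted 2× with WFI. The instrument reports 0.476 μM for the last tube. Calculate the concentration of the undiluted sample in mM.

9.52 mM

Overall dilution factor = 10 × 25 × 40 × 2 = 2.00 × 10⁴.
Original = 0.476 μM × 2.00 × 10⁴ = 9520 μM = 9.52 mM.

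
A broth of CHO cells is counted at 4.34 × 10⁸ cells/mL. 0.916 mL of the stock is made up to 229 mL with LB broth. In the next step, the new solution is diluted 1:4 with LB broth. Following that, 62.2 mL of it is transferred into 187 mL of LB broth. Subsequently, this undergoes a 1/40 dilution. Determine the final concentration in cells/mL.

2710 cells/mL

Overall dilution factor = 250 × 4 × 4.006 × 40 = 1.60 × 10⁵.
4.34 × 10⁸ cells/mL / 1.60 × 10⁵ = 2710 cells/mL.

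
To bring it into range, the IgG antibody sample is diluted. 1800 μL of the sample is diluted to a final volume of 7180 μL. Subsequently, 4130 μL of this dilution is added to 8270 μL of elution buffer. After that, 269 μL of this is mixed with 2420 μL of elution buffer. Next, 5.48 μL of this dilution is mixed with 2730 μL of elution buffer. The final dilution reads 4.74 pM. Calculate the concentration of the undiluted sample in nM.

283 nM

Overall dilution factor = 3.989 × 3.002 × 9.996 × 499.2 = 5.98 × 10⁴.
Original = 4.74 pM × 5.98 × 10⁴ = 2.83 × 10⁵ pM = 283 nM.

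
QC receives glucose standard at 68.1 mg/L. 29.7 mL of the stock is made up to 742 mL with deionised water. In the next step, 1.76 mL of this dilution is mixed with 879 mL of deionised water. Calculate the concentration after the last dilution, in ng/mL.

5.45 ng/mL

Overall dilution factor = 24.98 × 500.4 = 1.25 × 10⁴.
68.1 mg/L / 1.25 × 10⁴ = 5.45 × 10⁻³ mg/L = 5.45 ng/mL.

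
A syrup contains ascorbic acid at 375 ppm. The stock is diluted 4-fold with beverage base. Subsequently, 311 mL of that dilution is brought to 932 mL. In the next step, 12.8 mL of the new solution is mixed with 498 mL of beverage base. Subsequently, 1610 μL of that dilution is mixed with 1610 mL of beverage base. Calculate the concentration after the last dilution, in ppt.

783 ppt

Overall dilution factor = 4 × 2.997 × 39.91 × 1001 = 4.79 × 10⁵.
375 ppm / 4.79 × 10⁵ = 7.83 × 10⁻⁴ ppm = 783 ppt.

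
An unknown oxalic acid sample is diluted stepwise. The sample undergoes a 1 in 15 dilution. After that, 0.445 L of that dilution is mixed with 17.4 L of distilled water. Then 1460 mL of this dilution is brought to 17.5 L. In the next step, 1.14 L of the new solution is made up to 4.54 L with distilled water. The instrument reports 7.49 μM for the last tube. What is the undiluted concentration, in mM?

Overall dilution factor = 15 × 40.10 × 11.99 × 3.982 = 2.87 × 10⁴.
Original = 7.49 μM × 2.87 × 10⁴ = 2.15 × 10⁵ μM = 215 mM.

215 mM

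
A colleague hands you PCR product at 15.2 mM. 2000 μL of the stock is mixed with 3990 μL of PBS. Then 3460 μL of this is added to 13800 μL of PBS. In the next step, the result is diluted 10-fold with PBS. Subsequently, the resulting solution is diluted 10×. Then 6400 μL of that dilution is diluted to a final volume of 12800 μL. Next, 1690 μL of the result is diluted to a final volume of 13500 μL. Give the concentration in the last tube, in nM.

Overall dilution factor = 2.995 × 4.988 × 10 × 10 × 2 × 7.988 = 2.39 × 10⁴.
15.2 mM / 2.39 × 10⁴ = 6.37 × 10⁻⁴ mM = 637 nM.

637 nM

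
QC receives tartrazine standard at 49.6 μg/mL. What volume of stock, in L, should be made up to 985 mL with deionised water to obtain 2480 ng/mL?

0.0492 L

2480 ng/mL = 2.48 μg/mL.
V₁ = C₂V₂/C₁ = 2.48 × 985 / 49.6 = 49.2 mL = 0.0492 L.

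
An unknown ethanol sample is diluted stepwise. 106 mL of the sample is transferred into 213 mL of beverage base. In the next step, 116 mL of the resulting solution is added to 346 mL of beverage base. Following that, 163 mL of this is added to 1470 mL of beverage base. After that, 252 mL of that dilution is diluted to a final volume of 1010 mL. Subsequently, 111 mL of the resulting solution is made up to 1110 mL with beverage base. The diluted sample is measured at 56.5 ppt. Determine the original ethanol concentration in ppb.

Overall dilution factor = 3.009 × 3.983 × 10.02 × 4.008 × 10 = 4813.
Original = 56.5 ppt × 4813 = 2.72 × 10⁵ ppt = 272 ppb.

272 ppb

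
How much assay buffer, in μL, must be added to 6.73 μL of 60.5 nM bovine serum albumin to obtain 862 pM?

466 μL

862 pM = 0.862 nM.
V₂ = C₁V₁/C₂ = 60.5 × 6.73 / 0.862 = 472 μL.
Diluent to add = V₂ − V₁ = 472 − 6.73 = 466 μL.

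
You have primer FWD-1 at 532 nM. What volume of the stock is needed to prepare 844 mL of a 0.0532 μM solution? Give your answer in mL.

0.0532 μM = 53.2 nM.
V₁ = C₂V₂/C₁ = 53.2 × 844 / 532 = 84.4 mL.

84.4 mL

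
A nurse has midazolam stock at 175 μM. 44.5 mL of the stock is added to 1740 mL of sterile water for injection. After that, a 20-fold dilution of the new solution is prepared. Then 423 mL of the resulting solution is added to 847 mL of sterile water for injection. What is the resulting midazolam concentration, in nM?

72.7 nM

Overall dilution factor = 40.10 × 20 × 3.002 = 2408.
175 μM / 2408 = 0.0727 μM = 72.7 nM.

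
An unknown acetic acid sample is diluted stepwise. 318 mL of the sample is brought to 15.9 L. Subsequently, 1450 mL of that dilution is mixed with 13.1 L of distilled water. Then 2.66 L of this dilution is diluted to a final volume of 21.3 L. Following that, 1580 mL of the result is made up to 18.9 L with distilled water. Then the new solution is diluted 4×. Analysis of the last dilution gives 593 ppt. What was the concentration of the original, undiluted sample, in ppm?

114 ppm

Overall dilution factor = 50 × 10.03 × 8.008 × 11.96 × 4 = 1.92 × 10⁵.
Original = 593 ppt × 1.92 × 10⁵ = 1.14 × 10⁸ ppt = 114 ppm.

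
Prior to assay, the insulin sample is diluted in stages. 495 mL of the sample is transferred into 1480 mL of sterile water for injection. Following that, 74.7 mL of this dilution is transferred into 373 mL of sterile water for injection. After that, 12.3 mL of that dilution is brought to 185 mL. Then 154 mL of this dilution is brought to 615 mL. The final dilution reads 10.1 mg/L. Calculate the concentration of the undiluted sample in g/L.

14.5 g/L

Overall dilution factor = 3.990 × 5.993 × 15.04 × 3.994 = 1436.
Original = 10.1 mg/L × 1436 = 1.45 × 10⁴ mg/L = 14.5 g/L.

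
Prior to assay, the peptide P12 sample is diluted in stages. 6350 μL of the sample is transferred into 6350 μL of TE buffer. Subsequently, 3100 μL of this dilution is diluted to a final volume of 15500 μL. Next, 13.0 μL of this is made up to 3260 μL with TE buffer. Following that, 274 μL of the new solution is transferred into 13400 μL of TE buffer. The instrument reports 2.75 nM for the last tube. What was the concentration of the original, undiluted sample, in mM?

Overall dilution factor = 2 × 5 × 250.8 × 49.91 = 1.25 × 10⁵.
Original = 2.75 nM × 1.25 × 10⁵ = 3.44 × 10⁵ nM = 0.344 mM.

0.344 mM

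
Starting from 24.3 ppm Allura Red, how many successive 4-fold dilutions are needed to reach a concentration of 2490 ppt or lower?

7

Need 4ⁿ ≥ 9759, so n ≥ log(9759)/log(4) = 6.63.
Minimum whole steps: n = 7.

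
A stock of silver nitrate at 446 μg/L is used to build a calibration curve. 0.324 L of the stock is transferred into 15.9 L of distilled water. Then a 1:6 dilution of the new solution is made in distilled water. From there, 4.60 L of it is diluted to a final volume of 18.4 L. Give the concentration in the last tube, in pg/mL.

Overall dilution factor = 50.07 × 6 × 4 = 1202.
446 μg/L / 1202 = 0.371 μg/L = 371 pg/mL.

371 pg/mL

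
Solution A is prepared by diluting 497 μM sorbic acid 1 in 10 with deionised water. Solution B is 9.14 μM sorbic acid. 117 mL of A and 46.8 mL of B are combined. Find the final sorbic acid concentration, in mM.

C_A = 497 μM / 10 = 49.7 μM.
C_mix = (C_A·V_A + C_B·V_B)/(V_A + V_B) = (49.7×117 + 9.14×46.8) / 163.8 = 38.1 μM = 0.0381 mM.

0.0381 mM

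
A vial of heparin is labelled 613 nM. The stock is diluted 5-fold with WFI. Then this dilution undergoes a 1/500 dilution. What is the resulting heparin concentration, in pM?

245 pM

Overall dilution factor = 5 × 500 = 2500.
613 nM / 2500 = 0.245 nM = 245 pM.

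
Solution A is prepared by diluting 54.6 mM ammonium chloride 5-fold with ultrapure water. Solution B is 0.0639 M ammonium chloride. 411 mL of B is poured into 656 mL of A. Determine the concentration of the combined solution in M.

C_A = 54.6 mM / 5 = 10.9 mM.
C_B = 0.0639 M = 63.9 mM.
C_mix = (C_A·V_A + C_B·V_B)/(V_A + V_B) = (10.9×656 + 63.9×411) / 1067 = 31.3 mM = 0.0313 M.

0.0313 M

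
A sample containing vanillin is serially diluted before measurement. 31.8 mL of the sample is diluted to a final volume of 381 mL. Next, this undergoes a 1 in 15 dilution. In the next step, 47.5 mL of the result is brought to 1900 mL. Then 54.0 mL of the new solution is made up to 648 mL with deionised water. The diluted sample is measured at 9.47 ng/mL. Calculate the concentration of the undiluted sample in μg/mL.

817 μg/mL

Overall dilution factor = 11.98 × 15 × 40 × 12 = 8.63 × 10⁴.
Original = 9.47 ng/mL × 8.63 × 10⁴ = 8.17 × 10⁵ ng/mL = 817 μg/mL.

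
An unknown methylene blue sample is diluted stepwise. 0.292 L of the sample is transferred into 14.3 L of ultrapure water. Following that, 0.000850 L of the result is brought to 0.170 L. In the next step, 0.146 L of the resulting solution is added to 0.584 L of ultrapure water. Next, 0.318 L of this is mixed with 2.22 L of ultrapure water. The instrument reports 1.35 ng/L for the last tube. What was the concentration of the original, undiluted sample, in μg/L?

538 μg/L

Overall dilution factor = 49.97 × 200 × 5 × 7.981 = 3.99 × 10⁵.
Original = 1.35 ng/L × 3.99 × 10⁵ = 5.38 × 10⁵ ng/L = 538 μg/L.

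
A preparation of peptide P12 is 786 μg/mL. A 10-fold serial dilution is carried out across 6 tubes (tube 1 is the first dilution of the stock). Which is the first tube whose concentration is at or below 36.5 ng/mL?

Tube n has concentration 786 μg/mL / 10ⁿ.
Need 10ⁿ ≥ 786 μg/mL / 36.5 ng/mL = 2.15 × 10⁴, so n ≥ 4.33.
First such tube: n = 5.

tube 5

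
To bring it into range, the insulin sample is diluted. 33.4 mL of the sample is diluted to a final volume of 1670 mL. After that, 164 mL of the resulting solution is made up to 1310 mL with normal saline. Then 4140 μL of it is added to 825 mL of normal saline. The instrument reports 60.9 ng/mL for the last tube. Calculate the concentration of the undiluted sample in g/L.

Overall dilution factor = 50 × 7.988 × 200.3 = 8.00 × 10⁴.
Original = 60.9 ng/mL × 8.00 × 10⁴ = 4.87 × 10⁶ ng/mL = 4.87 g/L.

4.87 g/L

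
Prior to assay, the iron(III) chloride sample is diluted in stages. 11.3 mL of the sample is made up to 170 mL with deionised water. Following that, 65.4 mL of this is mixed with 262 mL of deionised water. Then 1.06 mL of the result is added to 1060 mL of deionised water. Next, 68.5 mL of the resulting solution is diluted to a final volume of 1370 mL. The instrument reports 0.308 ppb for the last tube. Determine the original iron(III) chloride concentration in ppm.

Overall dilution factor = 15.04 × 5.006 × 1001 × 20 = 1.51 × 10⁶.
Original = 0.308 ppb × 1.51 × 10⁶ = 4.64 × 10⁵ ppb = 464 ppm.

464 ppm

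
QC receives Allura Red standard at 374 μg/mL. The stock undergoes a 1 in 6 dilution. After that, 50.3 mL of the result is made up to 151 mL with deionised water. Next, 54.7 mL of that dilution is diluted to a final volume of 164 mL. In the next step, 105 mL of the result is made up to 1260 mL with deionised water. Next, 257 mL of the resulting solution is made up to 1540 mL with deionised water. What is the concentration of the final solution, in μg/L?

Overall dilution factor = 6 × 3.002 × 2.998 × 12 × 5.992 = 3883.
374 μg/mL / 3883 = 0.0963 μg/mL = 96.3 μg/L.

96.3 μg/L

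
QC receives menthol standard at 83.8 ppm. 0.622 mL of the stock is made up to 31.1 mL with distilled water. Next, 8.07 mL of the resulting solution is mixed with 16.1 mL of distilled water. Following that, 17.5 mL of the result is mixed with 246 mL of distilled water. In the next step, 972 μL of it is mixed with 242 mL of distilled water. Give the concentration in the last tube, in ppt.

Overall dilution factor = 50 × 2.995 × 15.06 × 250.0 = 5.64 × 10⁵.
83.8 ppm / 5.64 × 10⁵ = 1.49 × 10⁻⁴ ppm = 149 ppt.

149 ppt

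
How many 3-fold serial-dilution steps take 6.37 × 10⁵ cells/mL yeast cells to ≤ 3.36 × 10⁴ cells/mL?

Need 3ⁿ ≥ 19.0, so n ≥ log(19.0)/log(3) = 2.68.
Minimum whole steps: n = 3.

3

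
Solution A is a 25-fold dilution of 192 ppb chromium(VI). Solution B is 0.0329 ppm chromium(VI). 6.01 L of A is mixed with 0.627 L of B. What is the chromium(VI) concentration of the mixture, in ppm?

0.0101 ppm

C_A = 192 ppb / 25 = 7.68 ppb.
C_B = 0.0329 ppm = 32.9 ppb.
C_mix = (C_A·V_A + C_B·V_B)/(V_A + V_B) = (7.68×6.01 + 32.9×0.627) / 6.637 = 10.1 ppb = 0.0101 ppm.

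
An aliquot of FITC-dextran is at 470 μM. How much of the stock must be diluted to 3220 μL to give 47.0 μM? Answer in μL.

322 μL

V₁ = C₂V₂/C₁ = 47.0 × 3220 / 470 = 322 μL.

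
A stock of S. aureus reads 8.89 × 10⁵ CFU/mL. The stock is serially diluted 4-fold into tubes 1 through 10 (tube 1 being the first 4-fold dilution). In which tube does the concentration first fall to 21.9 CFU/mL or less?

Tube n has concentration 8.89 × 10⁵ CFU/mL / 4ⁿ.
Need 4ⁿ ≥ 8.89 × 10⁵ CFU/mL / 21.9 CFU/mL = 4.06 × 10⁴, so n ≥ 7.65.
First such tube: n = 8.

tube 8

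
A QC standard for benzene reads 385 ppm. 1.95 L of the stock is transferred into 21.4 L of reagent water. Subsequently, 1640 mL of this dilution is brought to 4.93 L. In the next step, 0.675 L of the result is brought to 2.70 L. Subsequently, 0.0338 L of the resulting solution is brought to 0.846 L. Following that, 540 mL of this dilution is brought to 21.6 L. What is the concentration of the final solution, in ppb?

2.67 ppb

Overall dilution factor = 11.97 × 3.006 × 4 × 25.03 × 40 = 1.44 × 10⁵.
385 ppm / 1.44 × 10⁵ = 2.67 × 10⁻³ ppm = 2.67 ppb.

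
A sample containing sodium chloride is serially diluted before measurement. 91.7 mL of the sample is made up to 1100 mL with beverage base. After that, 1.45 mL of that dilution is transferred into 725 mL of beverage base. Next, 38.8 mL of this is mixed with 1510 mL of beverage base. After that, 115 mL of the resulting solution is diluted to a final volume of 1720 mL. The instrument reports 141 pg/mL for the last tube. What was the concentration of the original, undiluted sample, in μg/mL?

Overall dilution factor = 12.00 × 501 × 39.92 × 14.96 = 3.59 × 10⁶.
Original = 141 pg/mL × 3.59 × 10⁶ = 5.06 × 10⁸ pg/mL = 506 μg/mL.

506 μg/mL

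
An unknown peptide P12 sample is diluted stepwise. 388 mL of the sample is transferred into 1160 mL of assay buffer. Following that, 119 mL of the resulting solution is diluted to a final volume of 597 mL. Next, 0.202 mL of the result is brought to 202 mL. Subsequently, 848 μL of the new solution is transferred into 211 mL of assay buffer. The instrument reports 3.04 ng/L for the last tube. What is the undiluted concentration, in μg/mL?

Overall dilution factor = 3.990 × 5.017 × 1000 × 249.8 = 5.00 × 10⁶.
Original = 3.04 ng/L × 5.00 × 10⁶ = 1.52 × 10⁷ ng/L = 15.2 μg/mL.

15.2 μg/mL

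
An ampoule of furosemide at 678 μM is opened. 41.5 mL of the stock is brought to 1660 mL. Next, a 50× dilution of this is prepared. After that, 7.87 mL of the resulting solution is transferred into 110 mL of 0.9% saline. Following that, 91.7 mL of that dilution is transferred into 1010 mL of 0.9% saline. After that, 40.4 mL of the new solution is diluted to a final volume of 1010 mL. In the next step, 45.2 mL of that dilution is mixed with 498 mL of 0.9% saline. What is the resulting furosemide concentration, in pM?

Overall dilution factor = 40 × 50 × 14.98 × 12.01 × 25 × 12.02 = 1.08 × 10⁸.
678 μM / 1.08 × 10⁸ = 6.27 × 10⁻⁶ μM = 6.27 pM.

6.27 pM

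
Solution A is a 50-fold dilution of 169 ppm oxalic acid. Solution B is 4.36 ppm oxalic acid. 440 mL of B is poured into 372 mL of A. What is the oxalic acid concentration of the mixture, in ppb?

C_A = 169 ppm / 50 = 3.38 ppm.
C_mix = (C_A·V_A + C_B·V_B)/(V_A + V_B) = (3.38×372 + 4.36×440) / 812.0 = 3.91 ppm = 3910 ppb.

3910 ppb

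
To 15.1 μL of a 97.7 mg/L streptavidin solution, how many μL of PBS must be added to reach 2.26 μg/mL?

638 μL

2.26 μg/mL = 2.26 mg/L.
V₂ = C₁V₁/C₂ = 97.7 × 15.1 / 2.26 = 653 μL.
Diluent to add = V₂ − V₁ = 653 − 15.1 = 638 μL.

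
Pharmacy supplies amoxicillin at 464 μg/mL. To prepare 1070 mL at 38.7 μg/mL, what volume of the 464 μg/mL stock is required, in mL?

89.2 mL

V₁ = C₂V₂/C₁ = 38.7 × 1070 / 464 = 89.2 mL.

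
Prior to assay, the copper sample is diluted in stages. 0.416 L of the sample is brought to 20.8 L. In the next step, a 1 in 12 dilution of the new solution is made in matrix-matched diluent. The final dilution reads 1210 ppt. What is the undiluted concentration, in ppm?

Overall dilution factor = 50 × 12 = 600.
Original = 1210 ppt × 600 = 7.26 × 10⁵ ppt = 0.726 ppm.

0.726 ppm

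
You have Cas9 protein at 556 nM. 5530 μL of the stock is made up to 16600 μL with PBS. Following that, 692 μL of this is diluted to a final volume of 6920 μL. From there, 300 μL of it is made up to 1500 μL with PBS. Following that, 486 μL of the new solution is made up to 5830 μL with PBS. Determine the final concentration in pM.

309 pM

Overall dilution factor = 3.002 × 10 × 5 × 12.00 = 1800.
556 nM / 1800 = 0.309 nM = 309 pM.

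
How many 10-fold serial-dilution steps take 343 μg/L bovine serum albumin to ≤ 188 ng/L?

Need 10ⁿ ≥ 1824, so n ≥ log(1824)/log(10) = 3.26.
Minimum whole steps: n = 4.

4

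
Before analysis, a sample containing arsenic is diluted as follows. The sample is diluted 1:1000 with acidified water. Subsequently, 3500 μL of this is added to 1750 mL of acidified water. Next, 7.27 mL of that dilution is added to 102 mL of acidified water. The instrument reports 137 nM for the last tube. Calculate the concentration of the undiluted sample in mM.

Overall dilution factor = 1000 × 501 × 15.03 = 7.53 × 10⁶.
Original = 137 nM × 7.53 × 10⁶ = 1.03 × 10⁹ nM = 1030 mM.

1030 mM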